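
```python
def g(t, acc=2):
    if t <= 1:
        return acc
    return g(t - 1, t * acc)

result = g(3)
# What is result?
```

Accumulator trace (n, acc): (3, 2) -> (2, 6) -> (1, 12) -> return 12

Answer: 12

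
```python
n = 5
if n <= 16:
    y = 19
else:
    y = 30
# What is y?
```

Trace:
`n = 5` → n = 5
`if n <= 16: ...` → n <= 16 is True → y = 19
So y = 19

Answer: 19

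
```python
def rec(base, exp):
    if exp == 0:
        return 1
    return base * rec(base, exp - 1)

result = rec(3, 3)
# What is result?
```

rec(3, 3) = 3 * 3 * 3 = 27

Answer: 27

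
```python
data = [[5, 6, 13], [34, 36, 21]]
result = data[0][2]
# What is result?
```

Trace:
`data = [[5, 6, 13], [34, 36, 21]]` → data = [[5, 6, 13], [34, 36, 21]]
`result = data[0][2]` → result = 13
So result = 13

Answer: 13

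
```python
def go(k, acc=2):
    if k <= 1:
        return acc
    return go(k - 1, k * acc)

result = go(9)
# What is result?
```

Accumulator trace (n, acc): (9, 2) -> (8, 18) -> (7, 144) -> (6, 1008) -> (5, 6048) -> (4, 30240) -> (3, 120960) -> (2, 362880) -> (1, 725760) -> return 725760

Answer: 725760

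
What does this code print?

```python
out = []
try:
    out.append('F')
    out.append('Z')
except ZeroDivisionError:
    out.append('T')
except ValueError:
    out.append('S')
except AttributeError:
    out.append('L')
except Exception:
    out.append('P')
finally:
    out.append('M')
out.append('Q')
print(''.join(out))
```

Execution trace: 'F' (try body) → 'Z' (try body, no exception) → 'M' (finally) → 'Q' (after the try/except). Output: FZMQ

Answer: FZMQ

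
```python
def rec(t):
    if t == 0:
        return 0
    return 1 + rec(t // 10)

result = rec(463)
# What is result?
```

Count of digits of 463: 3

Answer: 3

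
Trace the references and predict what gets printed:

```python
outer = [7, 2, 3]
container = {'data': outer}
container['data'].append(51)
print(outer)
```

Key concept: dict holds reference to list.
Step by step:
`outer = [7, 2, 3]` → outer = [7, 2, 3]
`container = {'data': outer}` → container = {'data': [7, 2, 3]}
`container['data'].append(51)` → outer = [7, 2, 3, 51]; container = {'data': [7, 2, 3, 51]}
`print(outer)` → prints [7, 2, 3, 51]

Answer: [7, 2, 3, 51]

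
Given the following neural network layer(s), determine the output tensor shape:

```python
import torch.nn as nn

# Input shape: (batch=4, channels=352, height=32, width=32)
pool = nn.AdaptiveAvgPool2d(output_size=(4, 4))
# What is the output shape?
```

Input: (4, 352, 32, 32) -> Output: (4, 352, 4, 4)

Answer: (4, 352, 4, 4)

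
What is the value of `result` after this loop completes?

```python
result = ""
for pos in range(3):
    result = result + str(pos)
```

Concatenate digits 0 to 2
`result` takes the values: "" → "0" → "01" → "012"

Answer: "012"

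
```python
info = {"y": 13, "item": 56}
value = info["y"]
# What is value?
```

Trace:
`info = {"y": 13, "item": 56}` → info = {'y': 13, 'item': 56}
`value = info["y"]` → value = 13
So value = 13

Answer: 13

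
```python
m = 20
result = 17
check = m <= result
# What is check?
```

Trace:
`m = 20` → m = 20
`result = 17` → result = 17
`check = m <= result` → check = False
So check = False

Answer: False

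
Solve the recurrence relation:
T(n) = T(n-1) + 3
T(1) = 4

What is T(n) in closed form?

Unrolling: T(n) = T(1) + 3·(n-1) = 4 + 3(n-1) = 3n + 1.

Answer: T(n) = 3n + 1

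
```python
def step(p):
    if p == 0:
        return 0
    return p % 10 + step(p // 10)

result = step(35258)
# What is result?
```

Sum of digits of 35258: 8 + 5 + 2 + 5 + 3 = 23

Answer: 23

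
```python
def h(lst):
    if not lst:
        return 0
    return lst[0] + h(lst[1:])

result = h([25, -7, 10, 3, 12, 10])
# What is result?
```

25 + (-7) + 10 + 3 + 12 + 10 + 0 = 53

Answer: 53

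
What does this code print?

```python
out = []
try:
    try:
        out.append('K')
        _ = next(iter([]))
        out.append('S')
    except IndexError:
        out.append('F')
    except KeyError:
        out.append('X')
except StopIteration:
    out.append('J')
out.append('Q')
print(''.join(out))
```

Execution trace: 'K' (inner try body) → 'J' (outer except StopIteration) → 'Q' (after the try/except). Output: KJQ

Answer: KJQ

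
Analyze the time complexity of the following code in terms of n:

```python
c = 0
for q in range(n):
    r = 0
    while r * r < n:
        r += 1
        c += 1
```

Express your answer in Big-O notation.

Each loop level contributes: n × √n. Multiplying the contributions gives O(n√n).

Answer: O(n√n)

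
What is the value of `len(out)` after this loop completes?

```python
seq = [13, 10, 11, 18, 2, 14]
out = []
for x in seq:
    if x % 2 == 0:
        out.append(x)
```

Count even numbers in [13, 10, 11, 18, 2, 14]
`out` takes the values: [] → [10] → [10, 18] → [10, 18, 2] → [10, 18, 2, 14]
So `len(out)` = 4

Answer: 4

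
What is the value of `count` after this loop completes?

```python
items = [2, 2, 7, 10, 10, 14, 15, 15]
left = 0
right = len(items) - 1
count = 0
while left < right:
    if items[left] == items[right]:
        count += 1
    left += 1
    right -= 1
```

Count matching pairs from ends
`count` takes the values: 0 → 1

Answer: 1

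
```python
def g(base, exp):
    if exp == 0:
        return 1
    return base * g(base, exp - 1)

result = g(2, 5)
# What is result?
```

g(2, 5) = 2 * 2 * 2 * 2 * 2 = 32

Answer: 32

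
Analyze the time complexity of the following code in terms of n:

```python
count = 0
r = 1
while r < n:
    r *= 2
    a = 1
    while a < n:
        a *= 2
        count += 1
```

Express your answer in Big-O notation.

Each loop level contributes: log n × log n. Multiplying the contributions gives O(log² n).

Answer: O(log² n)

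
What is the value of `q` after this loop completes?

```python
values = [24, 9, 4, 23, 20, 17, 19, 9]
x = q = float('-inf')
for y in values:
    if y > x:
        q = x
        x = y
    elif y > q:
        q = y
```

Second largest (with repeats) in [24, 9, 4, 23, 20, 17, 19, 9]
`q` takes the values: -inf → 9 → 23

Answer: 23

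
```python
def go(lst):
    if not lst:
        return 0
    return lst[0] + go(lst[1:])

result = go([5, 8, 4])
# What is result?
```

5 + 8 + 4 + 0 = 17

Answer: 17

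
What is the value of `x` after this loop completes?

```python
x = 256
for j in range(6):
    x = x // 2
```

Halve 6 times: 256 // 2^6 = 4
`x` takes the values: 256 → 128 → 64 → 32 → 16 → 8 → 4

Answer: 4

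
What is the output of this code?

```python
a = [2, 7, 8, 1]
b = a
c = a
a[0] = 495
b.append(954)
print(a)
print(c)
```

Key concept: multiple aliases.
Step by step:
`a = [2, 7, 8, 1]` → a = [2, 7, 8, 1]
`b = a` → b = [2, 7, 8, 1] (same object as a)
`c = a` → c = [2, 7, 8, 1] (same object as a, b)
`a[0] = 495` → a = [495, 7, 8, 1] (same object as b, c); b = [495, 7, 8, 1] (same object as a, c); c = [495, 7, 8, 1] (same object as a, b)
`b.append(954)` → a = [495, 7, 8, 1, 954] (same object as b, c); b = [495, 7, 8, 1, 954] (same object as a, c); c = [495, 7, 8, 1, 954] (same object as a, b)
`print(a)` → prints [495, 7, 8, 1, 954]
`print(c)` → prints [495, 7, 8, 1, 954]

Answer:
[495, 7, 8, 1, 954]
[495, 7, 8, 1, 954]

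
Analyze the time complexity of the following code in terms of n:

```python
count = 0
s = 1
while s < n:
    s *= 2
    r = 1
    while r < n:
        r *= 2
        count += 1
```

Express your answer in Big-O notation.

Each loop level contributes: log n × log n. Multiplying the contributions gives O(log² n).

Answer: O(log² n)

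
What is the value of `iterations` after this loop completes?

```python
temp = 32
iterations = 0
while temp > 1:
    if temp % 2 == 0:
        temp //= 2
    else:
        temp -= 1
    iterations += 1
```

Steps to reduce 32 to 1
`iterations` takes the values: 0 → 1 → 2 → 3 → 4 → 5

Answer: 5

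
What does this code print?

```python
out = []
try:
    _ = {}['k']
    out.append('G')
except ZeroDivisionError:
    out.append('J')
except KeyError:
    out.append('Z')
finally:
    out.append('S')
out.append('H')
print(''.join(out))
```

Execution trace: 'Z' (except KeyError) → 'S' (finally) → 'H' (after the try/except). Output: ZSH

Answer: ZSH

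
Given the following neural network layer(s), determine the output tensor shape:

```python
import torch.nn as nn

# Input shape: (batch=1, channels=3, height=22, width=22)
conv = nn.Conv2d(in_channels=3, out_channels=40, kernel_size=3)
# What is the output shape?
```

Input: (1, 3, 22, 22) -> Output: (1, 40, 20, 20)

Answer: (1, 40, 20, 20)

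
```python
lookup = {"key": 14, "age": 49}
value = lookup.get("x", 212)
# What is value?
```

Trace:
`lookup = {"key": 14, "age": 49}` → lookup = {'key': 14, 'age': 49}
`value = lookup.get("x", 212)` → value = 212
So value = 212

Answer: 212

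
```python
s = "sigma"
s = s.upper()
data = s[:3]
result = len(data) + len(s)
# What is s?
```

Trace:
`s = "sigma"` → s = 'sigma'
`s = s.upper()` → s = 'SIGMA'
`data = s[:3]` → data = 'SIG'
`result = len(data) + len(s)` → result = 8
So s = 'SIGMA'

Answer: 'SIGMA'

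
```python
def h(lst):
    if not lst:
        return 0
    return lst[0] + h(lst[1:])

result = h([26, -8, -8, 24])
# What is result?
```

26 + (-8) + (-8) + 24 + 0 = 34

Answer: 34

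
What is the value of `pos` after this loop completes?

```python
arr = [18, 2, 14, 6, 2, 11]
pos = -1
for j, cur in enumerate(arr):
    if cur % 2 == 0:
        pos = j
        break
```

First even number index in [18, 2, 14, 6, 2, 11]
`pos` takes the values: -1 → 0

Answer: 0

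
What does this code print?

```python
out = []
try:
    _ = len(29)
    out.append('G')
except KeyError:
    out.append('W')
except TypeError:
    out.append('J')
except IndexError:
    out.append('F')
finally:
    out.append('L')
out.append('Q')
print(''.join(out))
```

Execution trace: 'J' (except TypeError) → 'L' (finally) → 'Q' (after the try/except). Output: JLQ

Answer: JLQ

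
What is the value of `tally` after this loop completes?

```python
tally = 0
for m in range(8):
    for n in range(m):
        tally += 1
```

Triangle number: 0+1+2+...+7
`tally` takes the values: 0 → 1 → 2 → 3 → 4 → 5 → 6 → 7 → 8 → 9 → 10 → 11 → 12 → 13 → 14 → 15 → 16 → 17 → 18 → 19 → 20 → 21 → 22 → 23 → 24 → 25 → 26 → 27 → 28

Answer: 28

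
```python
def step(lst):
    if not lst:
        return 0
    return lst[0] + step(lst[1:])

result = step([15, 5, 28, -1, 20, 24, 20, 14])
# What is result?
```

15 + 5 + 28 + (-1) + 20 + 24 + 20 + 14 + 0 = 125

Answer: 125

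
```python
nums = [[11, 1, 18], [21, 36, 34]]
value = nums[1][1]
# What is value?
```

Trace:
`nums = [[11, 1, 18], [21, 36, 34]]` → nums = [[11, 1, 18], [21, 36, 34]]
`value = nums[1][1]` → value = 36
So value = 36

Answer: 36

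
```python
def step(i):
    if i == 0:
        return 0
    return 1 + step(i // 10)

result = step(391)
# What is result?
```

Count of digits of 391: 3

Answer: 3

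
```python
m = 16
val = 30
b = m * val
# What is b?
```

Trace:
`m = 16` → m = 16
`val = 30` → val = 30
`b = m * val` → b = 480
So b = 480

Answer: 480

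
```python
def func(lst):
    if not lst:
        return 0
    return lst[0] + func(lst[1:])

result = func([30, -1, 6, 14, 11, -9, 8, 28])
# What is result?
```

30 + (-1) + 6 + 14 + 11 + (-9) + 8 + 28 + 0 = 87

Answer: 87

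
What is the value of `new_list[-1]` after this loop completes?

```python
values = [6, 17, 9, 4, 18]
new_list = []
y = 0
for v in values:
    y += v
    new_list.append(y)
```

Cumulative sum ends at 54
`new_list` takes the values: [] → [6] → [6, 23] → [6, 23, 32] → [6, 23, 32, 36] → [6, 23, 32, 36, 54]
So `new_list[-1]` = 54

Answer: 54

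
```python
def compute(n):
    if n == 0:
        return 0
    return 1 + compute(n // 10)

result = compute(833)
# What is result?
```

Count of digits of 833: 3

Answer: 3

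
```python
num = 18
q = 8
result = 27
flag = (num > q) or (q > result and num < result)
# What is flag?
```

Trace:
`num = 18` → num = 18
`q = 8` → q = 8
`result = 27` → result = 27
`flag = (num > q) or (q > result and num < result)` → flag = True
So flag = True

Answer: True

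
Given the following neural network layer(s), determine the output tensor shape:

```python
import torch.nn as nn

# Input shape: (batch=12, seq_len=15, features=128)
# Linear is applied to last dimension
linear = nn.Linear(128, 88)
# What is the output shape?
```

Input: (12, 15, 128) -> Output: (12, 15, 88)

Answer: (12, 15, 88)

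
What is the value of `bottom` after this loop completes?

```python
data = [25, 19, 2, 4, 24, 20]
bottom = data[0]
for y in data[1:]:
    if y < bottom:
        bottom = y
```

Minimum of [25, 19, 2, 4, 24, 20]
`bottom` takes the values: 25 → 19 → 2

Answer: 2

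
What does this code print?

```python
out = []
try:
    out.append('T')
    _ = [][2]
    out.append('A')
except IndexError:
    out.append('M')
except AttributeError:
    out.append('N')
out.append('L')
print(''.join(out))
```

Execution trace: 'T' (try body) → 'M' (except IndexError) → 'L' (after the try/except). Output: TML

Answer: TML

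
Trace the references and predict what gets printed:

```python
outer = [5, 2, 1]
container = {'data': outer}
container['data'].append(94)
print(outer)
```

Key concept: dict holds reference to list.
Step by step:
`outer = [5, 2, 1]` → outer = [5, 2, 1]
`container = {'data': outer}` → container = {'data': [5, 2, 1]}
`container['data'].append(94)` → outer = [5, 2, 1, 94]; container = {'data': [5, 2, 1, 94]}
`print(outer)` → prints [5, 2, 1, 94]

Answer: [5, 2, 1, 94]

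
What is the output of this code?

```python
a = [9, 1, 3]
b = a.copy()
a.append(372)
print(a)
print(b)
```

Key concept: list.copy() creates independent copy.
Step by step:
`a = [9, 1, 3]` → a = [9, 1, 3]
`b = a.copy()` → b = [9, 1, 3]
`a.append(372)` → a = [9, 1, 3, 372]
`print(a)` → prints [9, 1, 3, 372]
`print(b)` → prints [9, 1, 3]

Answer:
[9, 1, 3, 372]
[9, 1, 3]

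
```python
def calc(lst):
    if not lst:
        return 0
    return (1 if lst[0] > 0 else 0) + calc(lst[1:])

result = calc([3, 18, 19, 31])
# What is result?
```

Count of positive elements in [3, 18, 19, 31] = 4

Answer: 4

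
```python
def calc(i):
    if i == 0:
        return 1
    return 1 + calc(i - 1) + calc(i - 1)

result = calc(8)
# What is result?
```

calc(i) = 1 + 2·calc(i-1), calc(0)=1. Closed form: (1+1)·2^8 - 1 = 511.

Answer: 511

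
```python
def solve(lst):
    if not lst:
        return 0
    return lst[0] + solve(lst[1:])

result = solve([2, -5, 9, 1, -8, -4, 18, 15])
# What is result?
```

2 + (-5) + 9 + 1 + (-8) + (-4) + 18 + 15 + 0 = 28

Answer: 28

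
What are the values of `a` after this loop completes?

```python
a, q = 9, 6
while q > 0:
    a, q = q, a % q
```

GCD of 9 and 6
`a` takes the values: 9 → 6 → 3

Answer: 3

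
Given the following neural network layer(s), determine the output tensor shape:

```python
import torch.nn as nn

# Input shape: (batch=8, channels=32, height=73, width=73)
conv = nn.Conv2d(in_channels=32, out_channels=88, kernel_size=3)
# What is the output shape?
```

Input: (8, 32, 73, 73) -> Output: (8, 88, 71, 71)

Answer: (8, 88, 71, 71)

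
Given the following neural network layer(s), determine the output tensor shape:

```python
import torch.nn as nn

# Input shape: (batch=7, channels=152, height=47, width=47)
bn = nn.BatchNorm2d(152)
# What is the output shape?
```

Input: (7, 152, 47, 47) -> Output: (7, 152, 47, 47)

Answer: (7, 152, 47, 47)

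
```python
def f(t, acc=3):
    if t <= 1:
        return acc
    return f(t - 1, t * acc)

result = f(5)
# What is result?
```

Accumulator trace (n, acc): (5, 3) -> (4, 15) -> (3, 60) -> (2, 180) -> (1, 360) -> return 360

Answer: 360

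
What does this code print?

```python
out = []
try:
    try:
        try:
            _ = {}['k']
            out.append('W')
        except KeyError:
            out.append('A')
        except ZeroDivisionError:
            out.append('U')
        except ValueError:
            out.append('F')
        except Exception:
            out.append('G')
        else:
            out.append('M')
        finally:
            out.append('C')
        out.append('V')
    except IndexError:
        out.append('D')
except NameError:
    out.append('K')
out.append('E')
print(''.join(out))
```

Execution trace: 'A' (inner except KeyError) → 'C' (inner finally) → 'V' (try body, no exception) → 'E' (after the try/except). Output: ACVE

Answer: ACVE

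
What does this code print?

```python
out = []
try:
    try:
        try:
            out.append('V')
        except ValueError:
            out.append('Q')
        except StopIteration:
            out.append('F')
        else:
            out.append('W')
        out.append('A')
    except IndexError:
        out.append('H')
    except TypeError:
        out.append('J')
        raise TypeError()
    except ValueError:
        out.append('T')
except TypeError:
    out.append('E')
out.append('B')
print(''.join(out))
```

Execution trace: 'V' (inner try body, no exception) → 'W' (inner else) → 'A' (try body, no exception) → 'B' (after the try/except). Output: VWAB

Answer: VWAB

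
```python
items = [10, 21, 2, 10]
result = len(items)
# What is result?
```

Trace:
`items = [10, 21, 2, 10]` → items = [10, 21, 2, 10]
`result = len(items)` → result = 4
So result = 4

Answer: 4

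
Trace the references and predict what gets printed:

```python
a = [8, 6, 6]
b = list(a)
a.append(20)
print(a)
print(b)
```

Key concept: list() constructor creates copy.
Step by step:
`a = [8, 6, 6]` → a = [8, 6, 6]
`b = list(a)` → b = [8, 6, 6]
`a.append(20)` → a = [8, 6, 6, 20]
`print(a)` → prints [8, 6, 6, 20]
`print(b)` → prints [8, 6, 6]

Answer:
[8, 6, 6, 20]
[8, 6, 6]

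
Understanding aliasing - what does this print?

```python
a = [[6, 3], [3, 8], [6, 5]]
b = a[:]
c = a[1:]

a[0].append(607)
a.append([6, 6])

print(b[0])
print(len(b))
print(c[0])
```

Key concept: slice with nested mutation.
Step by step:
`a = [[6, 3], [3, 8], [6, 5]]` → a = [[6, 3], [3, 8], [6, 5]]
`b = a[:]` → b = [[6, 3], [3, 8], [6, 5]]
`c = a[1:]` → c = [[3, 8], [6, 5]]
`a[0].append(607)` → a = [[6, 3, 607], [3, 8], [6, 5]]; b = [[6, 3, 607], [3, 8], [6, 5]]
`a.append([6, 6])` → a = [[6, 3, 607], [3, 8], [6, 5], [6, 6]]
`print(b[0])` → prints [6, 3, 607]
`print(len(b))` → prints 3
`print(c[0])` → prints [3, 8]

Answer:
[6, 3, 607]
3
[3, 8]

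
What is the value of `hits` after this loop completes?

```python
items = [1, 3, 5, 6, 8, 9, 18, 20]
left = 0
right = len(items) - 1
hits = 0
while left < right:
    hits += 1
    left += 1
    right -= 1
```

Iterations until pointers meet (list length 8)
`hits` takes the values: 0 → 1 → 2 → 3 → 4

Answer: 4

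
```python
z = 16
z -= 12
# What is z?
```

Trace:
`z = 16` → z = 16
`z -= 12` → z = 4
So z = 4

Answer: 4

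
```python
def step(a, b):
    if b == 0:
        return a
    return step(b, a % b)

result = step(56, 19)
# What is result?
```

step(56, 19) -> step(19, 18) -> step(18, 1) -> step(1, 0) -> 1

Answer: 1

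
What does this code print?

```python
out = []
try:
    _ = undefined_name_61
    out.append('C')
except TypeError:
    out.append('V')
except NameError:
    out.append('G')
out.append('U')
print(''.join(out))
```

Execution trace: 'G' (except NameError) → 'U' (after the try/except). Output: GU

Answer: GU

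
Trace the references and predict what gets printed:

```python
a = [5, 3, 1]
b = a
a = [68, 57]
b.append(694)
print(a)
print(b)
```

Key concept: rebinding vs mutation: a is rebound to a new list, b still points at the original.
Step by step:
`a = [5, 3, 1]` → a = [5, 3, 1]
`b = a` → b = [5, 3, 1] (same object as a)
`a = [68, 57]` → a = [68, 57]
`b.append(694)` → b = [5, 3, 1, 694]
`print(a)` → prints [68, 57]
`print(b)` → prints [5, 3, 1, 694]

Answer:
[68, 57]
[5, 3, 1, 694]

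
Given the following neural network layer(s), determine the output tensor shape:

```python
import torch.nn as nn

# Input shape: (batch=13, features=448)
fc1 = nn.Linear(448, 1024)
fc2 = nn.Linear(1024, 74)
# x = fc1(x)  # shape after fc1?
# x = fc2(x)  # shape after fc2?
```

Input: (13, 448) -> after fc1: (13, 1024) -> Output: (13, 74)

Answer: (13, 74)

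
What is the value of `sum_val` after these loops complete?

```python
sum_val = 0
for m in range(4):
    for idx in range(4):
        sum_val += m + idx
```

Sum of all m+idx for m,idx in 4x4
`sum_val` takes the values: 0 → 1 → 3 → 6 → 7 → 9 → 12 → 16 → 18 → 21 → 25 → 30 → 33 → 37 → 42 → 48

Answer: 48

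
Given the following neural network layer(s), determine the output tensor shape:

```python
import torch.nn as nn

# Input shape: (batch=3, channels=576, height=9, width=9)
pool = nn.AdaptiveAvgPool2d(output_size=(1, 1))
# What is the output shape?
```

Input: (3, 576, 9, 9) -> Output: (3, 576, 1, 1)

Answer: (3, 576, 1, 1)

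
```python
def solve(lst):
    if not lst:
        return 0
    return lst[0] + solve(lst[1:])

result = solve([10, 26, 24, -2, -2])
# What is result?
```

10 + 26 + 24 + (-2) + (-2) + 0 = 56

Answer: 56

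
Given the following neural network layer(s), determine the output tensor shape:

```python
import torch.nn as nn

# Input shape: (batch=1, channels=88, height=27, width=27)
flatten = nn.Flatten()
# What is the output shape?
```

Input: (1, 88, 27, 27) -> Output: (1, 64152)

Answer: (1, 64152)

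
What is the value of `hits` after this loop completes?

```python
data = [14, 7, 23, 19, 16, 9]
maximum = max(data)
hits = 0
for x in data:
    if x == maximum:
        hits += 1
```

Count of max value 23 in [14, 7, 23, 19, 16, 9]
`hits` takes the values: 0 → 1

Answer: 1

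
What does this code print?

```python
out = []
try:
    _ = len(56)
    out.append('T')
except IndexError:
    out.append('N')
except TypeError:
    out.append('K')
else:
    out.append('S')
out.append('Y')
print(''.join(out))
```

Execution trace: 'K' (except TypeError) → 'Y' (after the try/except). Output: KY

Answer: KY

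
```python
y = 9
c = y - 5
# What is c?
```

Trace:
`y = 9` → y = 9
`c = y - 5` → c = 4
So c = 4

Answer: 4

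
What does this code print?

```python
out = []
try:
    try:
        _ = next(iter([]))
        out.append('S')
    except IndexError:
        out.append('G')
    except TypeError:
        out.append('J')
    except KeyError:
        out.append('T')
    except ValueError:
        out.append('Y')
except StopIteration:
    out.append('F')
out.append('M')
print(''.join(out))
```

Execution trace: 'F' (outer except StopIteration) → 'M' (after the try/except). Output: FM

Answer: FM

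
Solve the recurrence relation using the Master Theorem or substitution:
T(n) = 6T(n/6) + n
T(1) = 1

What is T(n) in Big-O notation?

By Master Theorem: a=6, b=6, f(n)=n. Since log_6(6) = 1 and f(n) = Θ(n^1), Case 2 applies. T(n) = O(n log n).

Answer: O(n log n)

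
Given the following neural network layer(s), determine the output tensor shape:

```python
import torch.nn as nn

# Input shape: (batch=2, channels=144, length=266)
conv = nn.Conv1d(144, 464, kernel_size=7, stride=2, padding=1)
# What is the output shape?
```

Input: (2, 144, 266) -> Output: (2, 464, 131)

Answer: (2, 464, 131)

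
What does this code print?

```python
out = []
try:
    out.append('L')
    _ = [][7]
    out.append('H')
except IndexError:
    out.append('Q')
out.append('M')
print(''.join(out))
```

Execution trace: 'L' (try body) → 'Q' (except IndexError) → 'M' (after the try/except). Output: LQM

Answer: LQM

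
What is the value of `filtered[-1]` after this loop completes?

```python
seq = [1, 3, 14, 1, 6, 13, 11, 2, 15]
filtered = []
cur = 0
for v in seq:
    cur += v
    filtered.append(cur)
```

Cumulative sum ends at 66
`filtered` takes the values: [] → [1] → [1, 4] → [1, 4, 18] → [1, 4, 18, 19] → [1, 4, 18, 19, 25] → [1, 4, 18, 19, 25, 38] → [1, 4, 18, 19, 25, 38, 49] → [1, 4, 18, 19, 25, 38, 49, 51] → [1, 4, 18, 19, 25, 38, 49, 51, 66]
So `filtered[-1]` = 66

Answer: 66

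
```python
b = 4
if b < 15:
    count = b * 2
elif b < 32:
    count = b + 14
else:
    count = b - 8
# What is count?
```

Trace:
`b = 4` → b = 4
`if b < 15: ...` → b < 15 is True → count = 8
So count = 8

Answer: 8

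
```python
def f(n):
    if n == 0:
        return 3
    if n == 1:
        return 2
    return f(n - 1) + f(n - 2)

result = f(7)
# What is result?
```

Build up from base cases: f(0)=3, f(1)=2, f(2)=5, f(3)=7, f(4)=12, f(5)=19, f(6)=31, ..., f(7)=50

Answer: 50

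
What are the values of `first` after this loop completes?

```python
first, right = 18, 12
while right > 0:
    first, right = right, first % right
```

GCD of 18 and 12
`first` takes the values: 18 → 12 → 6

Answer: 6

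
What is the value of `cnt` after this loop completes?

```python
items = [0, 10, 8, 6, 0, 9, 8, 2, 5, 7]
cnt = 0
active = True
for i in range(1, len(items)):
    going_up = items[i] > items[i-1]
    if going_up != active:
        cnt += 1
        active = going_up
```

Count direction changes in [0, 10, 8, 6, 0, 9, 8, 2, 5, 7]
`cnt` takes the values: 0 → 1 → 2 → 3 → 4

Answer: 4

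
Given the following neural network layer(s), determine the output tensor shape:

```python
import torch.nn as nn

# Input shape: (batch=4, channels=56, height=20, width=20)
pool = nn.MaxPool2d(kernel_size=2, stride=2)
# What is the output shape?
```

Input: (4, 56, 20, 20) -> Output: (4, 56, 10, 10)

Answer: (4, 56, 10, 10)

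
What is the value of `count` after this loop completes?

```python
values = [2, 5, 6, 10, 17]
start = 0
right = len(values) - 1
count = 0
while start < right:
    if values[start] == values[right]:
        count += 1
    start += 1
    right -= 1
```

Count matching pairs from ends
`count` takes the values: 0

Answer: 0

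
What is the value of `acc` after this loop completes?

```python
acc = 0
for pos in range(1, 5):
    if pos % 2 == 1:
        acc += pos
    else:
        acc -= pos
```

Add odd, subtract even
`acc` takes the values: 0 → 1 → -1 → 2 → -2

Answer: -2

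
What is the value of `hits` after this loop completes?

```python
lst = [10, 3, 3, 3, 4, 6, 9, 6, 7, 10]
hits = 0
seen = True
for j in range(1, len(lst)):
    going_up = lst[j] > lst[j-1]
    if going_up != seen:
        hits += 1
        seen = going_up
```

Count direction changes in [10, 3, 3, 3, 4, 6, 9, 6, 7, 10]
`hits` takes the values: 0 → 1 → 2 → 3 → 4

Answer: 4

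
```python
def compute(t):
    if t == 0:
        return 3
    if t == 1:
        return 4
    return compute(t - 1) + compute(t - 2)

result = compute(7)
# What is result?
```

Build up from base cases: compute(0)=3, compute(1)=4, compute(2)=7, compute(3)=11, compute(4)=18, compute(5)=29, compute(6)=47, ..., compute(7)=76

Answer: 76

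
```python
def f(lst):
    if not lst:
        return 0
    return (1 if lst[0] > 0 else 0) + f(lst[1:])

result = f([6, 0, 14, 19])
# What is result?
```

Count of positive elements in [6, 0, 14, 19] = 3

Answer: 3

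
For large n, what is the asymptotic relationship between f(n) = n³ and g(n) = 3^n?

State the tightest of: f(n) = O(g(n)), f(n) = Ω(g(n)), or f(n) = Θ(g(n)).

n³ vs 3^n: f(n) = O(g(n)) but not Ω(g(n)) — 3^n grows strictly faster than n³.

Answer: f(n) = O(g(n)) but not Ω(g(n)) — 3^n grows strictly faster than n³.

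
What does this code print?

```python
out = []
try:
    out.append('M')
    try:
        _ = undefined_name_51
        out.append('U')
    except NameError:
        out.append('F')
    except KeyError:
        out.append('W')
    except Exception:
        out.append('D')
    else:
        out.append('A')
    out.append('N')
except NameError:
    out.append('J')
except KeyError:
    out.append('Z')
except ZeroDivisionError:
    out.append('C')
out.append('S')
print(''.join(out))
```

Execution trace: 'M' (try body) → 'F' (inner except NameError) → 'N' (try body, no exception) → 'S' (after the try/except). Output: MFNS

Answer: MFNS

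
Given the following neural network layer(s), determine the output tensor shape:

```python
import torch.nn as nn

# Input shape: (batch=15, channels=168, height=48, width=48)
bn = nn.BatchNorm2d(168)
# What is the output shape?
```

Input: (15, 168, 48, 48) -> Output: (15, 168, 48, 48)

Answer: (15, 168, 48, 48)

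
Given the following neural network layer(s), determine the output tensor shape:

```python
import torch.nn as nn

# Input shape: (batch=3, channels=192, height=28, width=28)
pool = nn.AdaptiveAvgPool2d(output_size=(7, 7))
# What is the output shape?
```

Input: (3, 192, 28, 28) -> Output: (3, 192, 7, 7)

Answer: (3, 192, 7, 7)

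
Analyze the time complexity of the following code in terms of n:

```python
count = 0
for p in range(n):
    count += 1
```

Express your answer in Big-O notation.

Each loop level contributes: n. Multiplying the contributions gives O(n).

Answer: O(n)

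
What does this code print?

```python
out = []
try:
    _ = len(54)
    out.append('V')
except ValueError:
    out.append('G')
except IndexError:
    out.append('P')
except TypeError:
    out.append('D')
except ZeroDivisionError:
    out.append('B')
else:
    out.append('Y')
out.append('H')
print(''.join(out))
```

Execution trace: 'D' (except TypeError) → 'H' (after the try/except). Output: DH

Answer: DH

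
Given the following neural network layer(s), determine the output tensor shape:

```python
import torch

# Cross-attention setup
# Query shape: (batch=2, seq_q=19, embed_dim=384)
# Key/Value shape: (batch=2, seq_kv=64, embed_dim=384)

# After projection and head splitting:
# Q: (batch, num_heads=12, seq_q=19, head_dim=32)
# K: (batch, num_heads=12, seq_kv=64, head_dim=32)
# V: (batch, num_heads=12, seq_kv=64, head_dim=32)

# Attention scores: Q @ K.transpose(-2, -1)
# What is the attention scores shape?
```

Input: (2, 19, 384) -> Output: (2, 12, 19, 64)

Answer: (2, 12, 19, 64)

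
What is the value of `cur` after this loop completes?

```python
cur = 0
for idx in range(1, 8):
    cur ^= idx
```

XOR of 1 to 7
`cur` takes the values: 0 → 1 → 3 → 0 → 4 → 1 → 7 → 0

Answer: 0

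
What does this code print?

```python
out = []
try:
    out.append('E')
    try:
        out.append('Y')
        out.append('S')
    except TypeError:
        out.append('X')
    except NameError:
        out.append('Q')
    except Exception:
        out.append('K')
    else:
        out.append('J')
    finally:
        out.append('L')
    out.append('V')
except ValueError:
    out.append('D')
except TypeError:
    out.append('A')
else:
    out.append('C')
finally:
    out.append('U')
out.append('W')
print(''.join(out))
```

Execution trace: 'E' (try body) → 'Y' (inner try body) → 'S' (inner try body, no exception) → 'J' (inner else) → 'L' (inner finally) → 'V' (try body, no exception) → 'C' (else) → 'U' (finally) → 'W' (after the try/except). Output: EYSJLVCUW

Answer: EYSJLVCUW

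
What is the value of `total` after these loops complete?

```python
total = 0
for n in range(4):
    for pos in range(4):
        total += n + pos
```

Sum of all n+pos for n,pos in 4x4
`total` takes the values: 0 → 1 → 3 → 6 → 7 → 9 → 12 → 16 → 18 → 21 → 25 → 30 → 33 → 37 → 42 → 48

Answer: 48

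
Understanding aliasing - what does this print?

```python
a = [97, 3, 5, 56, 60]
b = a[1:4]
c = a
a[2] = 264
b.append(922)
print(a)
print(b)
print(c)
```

Key concept: slice vs alias.
Step by step:
`a = [97, 3, 5, 56, 60]` → a = [97, 3, 5, 56, 60]
`b = a[1:4]` → b = [3, 5, 56]
`c = a` → c = [97, 3, 5, 56, 60] (same object as a)
`a[2] = 264` → a = [97, 3, 264, 56, 60] (same object as c); c = [97, 3, 264, 56, 60] (same object as a)
`b.append(922)` → b = [3, 5, 56, 922]
`print(a)` → prints [97, 3, 264, 56, 60]
`print(b)` → prints [3, 5, 56, 922]
`print(c)` → prints [97, 3, 264, 56, 60]

Answer:
[97, 3, 264, 56, 60]
[3, 5, 56, 922]
[97, 3, 264, 56, 60]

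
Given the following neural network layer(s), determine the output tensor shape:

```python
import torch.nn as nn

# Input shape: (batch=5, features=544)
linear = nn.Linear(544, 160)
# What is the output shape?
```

Input: (5, 544) -> Output: (5, 160)

Answer: (5, 160)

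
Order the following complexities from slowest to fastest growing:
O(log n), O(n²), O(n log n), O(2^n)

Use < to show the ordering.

Ordered by growth rate: O(log n) < O(n log n) < O(n²) < O(2^n)

Answer: O(log n) < O(n log n) < O(n²) < O(2^n)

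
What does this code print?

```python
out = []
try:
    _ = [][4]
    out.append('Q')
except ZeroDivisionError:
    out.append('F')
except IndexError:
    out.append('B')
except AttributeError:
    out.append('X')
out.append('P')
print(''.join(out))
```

Execution trace: 'B' (except IndexError) → 'P' (after the try/except). Output: BP

Answer: BP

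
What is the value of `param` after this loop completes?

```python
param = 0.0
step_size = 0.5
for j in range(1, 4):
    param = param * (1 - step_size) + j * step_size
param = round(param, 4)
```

Moving average with lr=0.5
`param` takes the values: 0.0 → 0.5 → 1.25 → 2.125

Answer: 2.125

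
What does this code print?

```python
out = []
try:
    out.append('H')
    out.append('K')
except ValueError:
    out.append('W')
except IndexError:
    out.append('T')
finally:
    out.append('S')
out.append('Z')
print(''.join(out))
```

Execution trace: 'H' (try body) → 'K' (try body, no exception) → 'S' (finally) → 'Z' (after the try/except). Output: HKSZ

Answer: HKSZ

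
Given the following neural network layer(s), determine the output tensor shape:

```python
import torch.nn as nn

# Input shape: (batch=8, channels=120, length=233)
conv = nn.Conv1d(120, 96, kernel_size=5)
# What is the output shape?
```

Input: (8, 120, 233) -> Output: (8, 96, 229)

Answer: (8, 96, 229)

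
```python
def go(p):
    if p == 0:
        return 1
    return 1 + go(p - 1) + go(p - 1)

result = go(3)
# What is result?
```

go(p) = 1 + 2·go(p-1), go(0)=1. Closed form: (1+1)·2^3 - 1 = 15.

Answer: 15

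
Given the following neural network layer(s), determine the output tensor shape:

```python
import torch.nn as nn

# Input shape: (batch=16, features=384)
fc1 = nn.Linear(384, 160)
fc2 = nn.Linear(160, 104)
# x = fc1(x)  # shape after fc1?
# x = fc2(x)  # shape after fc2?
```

Input: (16, 384) -> after fc1: (16, 160) -> Output: (16, 104)

Answer: (16, 104)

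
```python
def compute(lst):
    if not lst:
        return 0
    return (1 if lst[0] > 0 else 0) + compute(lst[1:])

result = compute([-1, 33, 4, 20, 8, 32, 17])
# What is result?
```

Count of positive elements in [-1, 33, 4, 20, 8, 32, 17] = 6

Answer: 6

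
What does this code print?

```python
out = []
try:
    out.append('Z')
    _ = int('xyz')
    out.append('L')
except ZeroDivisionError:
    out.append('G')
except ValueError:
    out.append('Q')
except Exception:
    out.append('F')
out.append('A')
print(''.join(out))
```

Execution trace: 'Z' (try body) → 'Q' (except ValueError) → 'A' (after the try/except). Output: ZQA

Answer: ZQA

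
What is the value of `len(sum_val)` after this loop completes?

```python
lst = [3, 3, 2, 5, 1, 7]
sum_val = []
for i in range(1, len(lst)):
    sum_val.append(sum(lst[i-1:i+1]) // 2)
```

Number of 2-element averages
`sum_val` takes the values: [] → [3] → [3, 2] → [3, 2, 3] → [3, 2, 3, 3] → [3, 2, 3, 3, 4]
So `len(sum_val)` = 5

Answer: 5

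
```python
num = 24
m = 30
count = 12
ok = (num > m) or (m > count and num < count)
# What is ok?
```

Trace:
`num = 24` → num = 24
`m = 30` → m = 30
`count = 12` → count = 12
`ok = (num > m) or (m > count and num < count)` → ok = False
So ok = False

Answer: False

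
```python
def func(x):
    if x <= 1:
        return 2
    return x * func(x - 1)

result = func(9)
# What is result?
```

func(9) = 9 * 8 * 7 * 6 * 5 * 4 * 3 * 2 * 2 = 725760

Answer: 725760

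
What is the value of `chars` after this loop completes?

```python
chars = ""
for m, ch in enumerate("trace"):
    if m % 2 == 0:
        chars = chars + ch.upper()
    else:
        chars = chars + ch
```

Uppercase even positions in 'trace'
`chars` takes the values: "" → "T" → "Tr" → "TrA" → "TrAc" → "TrAcE"

Answer: "TrAcE"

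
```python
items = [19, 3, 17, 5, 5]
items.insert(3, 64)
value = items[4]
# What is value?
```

Trace:
`items = [19, 3, 17, 5, 5]` → items = [19, 3, 17, 5, 5]
`items.insert(3, 64)` → items = [19, 3, 17, 64, 5, 5]
`value = items[4]` → value = 5
So value = 5

Answer: 5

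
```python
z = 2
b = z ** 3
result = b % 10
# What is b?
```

Trace:
`z = 2` → z = 2
`b = z ** 3` → b = 8
`result = b % 10` → result = 8
So b = 8

Answer: 8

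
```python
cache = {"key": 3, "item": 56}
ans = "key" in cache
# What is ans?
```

Trace:
`cache = {"key": 3, "item": 56}` → cache = {'key': 3, 'item': 56}
`ans = "key" in cache` → ans = True
So ans = True

Answer: True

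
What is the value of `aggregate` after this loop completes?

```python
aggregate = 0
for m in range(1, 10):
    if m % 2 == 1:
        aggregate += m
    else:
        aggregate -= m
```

Add odd, subtract even
`aggregate` takes the values: 0 → 1 → -1 → 2 → -2 → 3 → -3 → 4 → -4 → 5

Answer: 5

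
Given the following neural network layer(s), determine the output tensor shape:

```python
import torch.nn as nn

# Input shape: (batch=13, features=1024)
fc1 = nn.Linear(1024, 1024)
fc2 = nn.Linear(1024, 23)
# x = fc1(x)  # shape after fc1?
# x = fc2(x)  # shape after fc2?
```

Input: (13, 1024) -> after fc1: (13, 1024) -> Output: (13, 23)

Answer: (13, 23)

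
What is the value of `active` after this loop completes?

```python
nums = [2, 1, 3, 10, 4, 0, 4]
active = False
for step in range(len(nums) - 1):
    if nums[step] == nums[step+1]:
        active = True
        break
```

Check consecutive duplicates in [2, 1, 3, 10, 4, 0, 4]
`active` takes the values: False

Answer: False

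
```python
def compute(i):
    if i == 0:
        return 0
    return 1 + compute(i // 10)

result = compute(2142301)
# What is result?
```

Count of digits of 2142301: 7

Answer: 7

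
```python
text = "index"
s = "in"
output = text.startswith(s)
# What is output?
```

Trace:
`text = "index"` → text = 'index'
`s = "in"` → s = 'in'
`output = text.startswith(s)` → output = True
So output = True

Answer: True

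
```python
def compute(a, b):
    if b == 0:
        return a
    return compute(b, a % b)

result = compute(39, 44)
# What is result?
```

compute(39, 44) -> compute(44, 39) -> compute(39, 5) -> compute(5, 4) -> compute(4, 1) -> compute(1, 0) -> 1

Answer: 1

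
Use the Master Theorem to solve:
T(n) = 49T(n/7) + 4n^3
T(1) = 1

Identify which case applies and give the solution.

a=49, b=7, f(n)=4n^3. log_7(49) = 2. Since c=3 > 2 and the regularity condition holds (49(n/7)^3 = (49/7^3)n^3 with 49/7^3 < 1), Case 3 applies: T(n) = Θ(f(n)) = O(n^3).

Answer: O(n^3) - Case 3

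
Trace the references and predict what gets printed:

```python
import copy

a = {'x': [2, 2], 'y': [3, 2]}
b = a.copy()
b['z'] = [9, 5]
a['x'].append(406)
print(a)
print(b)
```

Key concept: shallow copy of dict with mutable values.
Step by step:
`a = {'x': [2, 2], 'y': [3, 2]}` → a = {'x': [2, 2], 'y': [3, 2]}
`b = a.copy()` → b = {'x': [2, 2], 'y': [3, 2]}
`b['z'] = [9, 5]` → b = {'x': [2, 2], 'y': [3, 2], 'z': [9, 5]}
`a['x'].append(406)` → a = {'x': [2, 2, 406], 'y': [3, 2]}; b = {'x': [2, 2, 406], 'y': [3, 2], 'z': [9, 5]}
`print(a)` → prints {'x': [2, 2, 406], 'y': [3, 2]}
`print(b)` → prints {'x': [2, 2, 406], 'y': [3, 2], 'z': [9, 5]}

Answer:
{'x': [2, 2, 406], 'y': [3, 2]}
{'x': [2, 2, 406], 'y': [3, 2], 'z': [9, 5]}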